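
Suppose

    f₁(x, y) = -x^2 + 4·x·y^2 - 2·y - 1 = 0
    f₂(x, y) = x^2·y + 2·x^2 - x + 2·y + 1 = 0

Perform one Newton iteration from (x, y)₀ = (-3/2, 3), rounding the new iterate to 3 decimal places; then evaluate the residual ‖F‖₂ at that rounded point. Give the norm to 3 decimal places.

At (-3/2, 3): F = (-63.250, 19.750).
Jacobian J = [[-2·x + 4·y^2, 8·x·y - 2], [2·x·y + 4·x - 1, x^2 + 2]].
At the point, J = [[39.000, -38.000], [-16.000, 4.250]] (det J = -442.250).
Solving J·Δ = −F gives Δ = (1.089, -0.547).
Then the next iterate is (x, y)₁ = (-0.411, 2.453).
Re-evaluating at (-0.411, 2.453): F = (-15.96721, 7.06921), so ‖F‖₂ = 17.462.

17.462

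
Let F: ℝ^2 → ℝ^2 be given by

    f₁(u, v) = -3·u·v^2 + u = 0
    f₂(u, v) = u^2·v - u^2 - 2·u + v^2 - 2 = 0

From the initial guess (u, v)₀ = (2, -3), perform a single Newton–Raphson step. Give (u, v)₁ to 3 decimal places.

At (2, -3): F = (-52.000, -13.000).
Jacobian J = [[-3·v^2 + 1, -6·u·v], [2·u·v - 2·u - 2, u^2 + 2·v]].
At the point, J = [[-26.000, 36.000], [-18.000, -2.000]] (det J = 700.000).
Solving J·Δ = −F gives Δ = (-0.817, 0.854).
Then the next iterate is (u, v)₁ = (1.183, -2.146).

(1.183, -2.146)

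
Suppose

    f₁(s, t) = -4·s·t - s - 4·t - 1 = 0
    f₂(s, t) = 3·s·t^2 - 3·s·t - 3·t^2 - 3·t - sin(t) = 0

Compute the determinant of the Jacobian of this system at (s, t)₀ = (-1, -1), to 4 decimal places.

J = [[-4·t - 1, -4·s - 4], [3·t^2 - 3·t, 6·s·t - 3·s - 6·t - cos(t) - 3]].
At the point, J = [[3.0000, 0.0000], [6.0000, 11.459698]].
det J = 34.3791.

34.3791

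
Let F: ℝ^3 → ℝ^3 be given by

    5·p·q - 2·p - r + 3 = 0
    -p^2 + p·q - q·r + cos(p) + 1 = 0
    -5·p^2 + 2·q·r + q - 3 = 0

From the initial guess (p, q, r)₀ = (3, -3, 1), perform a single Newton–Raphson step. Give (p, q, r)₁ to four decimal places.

At (3, -3, 1): F = (-49.0000, -14.989992, -57.0000).
Jacobian J = [[5·q - 2, 5·p, -1], [-2·p + q - sin(p), p - r, -q], [-10·p, 2·r + 1, 2·q]].
At the point, J = [[-17.0000, 15.0000, -1.0000], [-9.141120, 2.0000, 3.0000], [-30.0000, 3.0000, -6.0000]] (det J = -1848.277441).
Solving J·Δ = −F gives Δ = (-1.5983, 1.4014, -0.8077).
Then the next iterate is (p, q, r)₁ = (1.4017, -1.5986, 0.1923).

(1.4017, -1.5986, 0.1923)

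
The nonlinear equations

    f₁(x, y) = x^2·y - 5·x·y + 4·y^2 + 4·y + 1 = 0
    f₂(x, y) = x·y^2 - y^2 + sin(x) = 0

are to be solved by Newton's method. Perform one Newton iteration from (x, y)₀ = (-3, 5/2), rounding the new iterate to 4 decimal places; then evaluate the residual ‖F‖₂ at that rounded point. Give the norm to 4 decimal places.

29.5161

At (-3, 5/2): F = (96.0000, -25.141120).
Jacobian J = [[2·x·y - 5·y, x^2 - 5·x + 8·y + 4], [y^2 + cos(x), 2·x·y - 2·y]].
At the point, J = [[-27.5000, 48.0000], [5.260008, -20.0000]] (det J = 297.519640).
Solving J·Δ = −F gives Δ = (2.3972, -0.6266).
Then the next iterate is (x, y)₁ = (-0.6028, 1.8734).
Re-evaluating at (-0.6028, 1.8734): F = (28.859271, -6.192182), so ‖F‖₂ = 29.5161.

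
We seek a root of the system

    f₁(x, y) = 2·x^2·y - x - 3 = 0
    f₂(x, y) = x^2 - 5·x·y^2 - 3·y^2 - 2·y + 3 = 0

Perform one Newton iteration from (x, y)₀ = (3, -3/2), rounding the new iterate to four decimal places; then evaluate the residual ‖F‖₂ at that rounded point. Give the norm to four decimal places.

At (3, -3/2): F = (-33.0000, -25.5000).
Jacobian J = [[4·x·y - 1, 2·x^2], [2·x - 5·y^2, -10·x·y - 6·y - 2]].
At the point, J = [[-19.0000, 18.0000], [-5.2500, 52.0000]] (det J = -893.5000).
Solving J·Δ = −F gives Δ = (-1.4068, 0.3483).
Then the next iterate is (x, y)₁ = (1.5932, -1.1517).
Re-evaluating at (1.5932, -1.1517): F = (-10.439889, -6.703758), so ‖F‖₂ = 12.4069.

12.4069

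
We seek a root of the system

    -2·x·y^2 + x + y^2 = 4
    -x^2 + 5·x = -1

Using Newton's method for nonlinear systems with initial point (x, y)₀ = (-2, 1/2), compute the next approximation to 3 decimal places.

At (-2, 1/2): F = (-4.750, -13.000).
Jacobian J = [[-2·y^2 + 1, -4·x·y + 2·y], [-2·x + 5, 0]].
At the point, J = [[0.500, 5.000], [9.000, 0.000]] (det J = -45.000).
Solving J·Δ = −F gives Δ = (1.444, 0.806).
Then the next iterate is (x, y)₁ = (-0.556, 1.306).

(-0.556, 1.306)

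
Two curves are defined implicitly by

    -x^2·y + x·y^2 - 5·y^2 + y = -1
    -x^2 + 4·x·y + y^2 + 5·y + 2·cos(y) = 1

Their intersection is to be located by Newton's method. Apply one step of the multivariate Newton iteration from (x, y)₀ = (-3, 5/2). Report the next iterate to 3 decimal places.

At (-3, 5/2): F = (-69.000, -22.85229).
Jacobian J = [[-2·x·y + y^2, -x^2 + 2·x·y - 10·y + 1], [-2·x + 4·y, 4·x + 2·y - 2·sin(y) + 5]].
At the point, J = [[21.250, -48.000], [16.000, -3.19694]] (det J = 700.06493).
Solving J·Δ = −F gives Δ = (1.252, -0.883).
Then the next iterate is (x, y)₁ = (-1.748, 1.617).

(-1.748, 1.617)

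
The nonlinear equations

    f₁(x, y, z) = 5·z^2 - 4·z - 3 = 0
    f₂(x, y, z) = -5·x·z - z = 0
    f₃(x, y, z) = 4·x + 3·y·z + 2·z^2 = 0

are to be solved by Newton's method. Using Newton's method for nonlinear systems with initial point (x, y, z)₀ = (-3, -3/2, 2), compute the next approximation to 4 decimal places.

At (-3, -3/2, 2): F = (9.0000, 28.0000, -13.0000).
Jacobian J = [[0, 0, 10·z - 4], [-5·z, 0, -5·x - 1], [4, 3·z, 3·y + 4·z]].
At the point, J = [[0.0000, 0.0000, 16.0000], [-10.0000, 0.0000, 14.0000], [4.0000, 6.0000, 3.5000]] (det J = -960.0000).
Solving J·Δ = −F gives Δ = (2.0125, 1.1531, -0.5625).
Then the next iterate is (x, y, z)₁ = (-0.9875, -0.3469, 1.4375).

(-0.9875, -0.3469, 1.4375)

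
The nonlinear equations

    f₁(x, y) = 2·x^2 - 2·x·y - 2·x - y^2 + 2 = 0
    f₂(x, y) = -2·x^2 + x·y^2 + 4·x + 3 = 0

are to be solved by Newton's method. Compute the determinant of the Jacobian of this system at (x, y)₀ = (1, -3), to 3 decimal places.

J = [[4·x - 2·y - 2, -2·x - 2·y], [-4·x + y^2 + 4, 2·x·y]].
At the point, J = [[8.000, 4.000], [9.000, -6.000]].
det J = -84.000.

-84.000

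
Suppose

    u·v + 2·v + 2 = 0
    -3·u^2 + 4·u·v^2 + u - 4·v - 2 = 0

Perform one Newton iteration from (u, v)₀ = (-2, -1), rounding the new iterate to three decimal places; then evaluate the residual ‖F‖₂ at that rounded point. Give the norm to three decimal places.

At (-2, -1): F = (2.000, -20.000).
Jacobian J = [[v, u + 2], [-6·u + 4·v^2 + 1, 8·u·v - 4]].
At the point, J = [[-1.000, 0.000], [17.000, 12.000]] (det J = -12.000).
Solving J·Δ = −F gives Δ = (2.000, -1.167).
Then the next iterate is (u, v)₁ = (0.000, -2.167).
Re-evaluating at (0.000, -2.167): F = (-2.334, 6.668), so ‖F‖₂ = 7.065.

7.065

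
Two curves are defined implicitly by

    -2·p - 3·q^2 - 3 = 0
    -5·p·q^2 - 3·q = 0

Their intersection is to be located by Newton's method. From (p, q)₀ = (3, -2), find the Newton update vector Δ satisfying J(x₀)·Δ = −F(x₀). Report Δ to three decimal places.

At (3, -2): F = (-21.000, -54.000).
Jacobian J = [[-2, -6·q], [-5·q^2, -10·p·q - 3]].
At the point, J = [[-2.000, 12.000], [-20.000, 57.000]] (det J = 126.000).
Solving J·Δ = −F gives Δ = (4.357, 2.476).

(4.357, 2.476)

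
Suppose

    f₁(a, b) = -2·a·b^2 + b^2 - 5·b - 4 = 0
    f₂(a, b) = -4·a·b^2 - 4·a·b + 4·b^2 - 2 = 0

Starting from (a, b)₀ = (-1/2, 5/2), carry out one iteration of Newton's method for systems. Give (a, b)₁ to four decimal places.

At (-1/2, 5/2): F = (-4.0000, 40.5000).
Jacobian J = [[-2·b^2, -4·a·b + 2·b - 5], [-4·b^2 - 4·b, -8·a·b - 4·a + 8·b]].
At the point, J = [[-12.5000, 5.0000], [-35.0000, 32.0000]] (det J = -225.0000).
Solving J·Δ = −F gives Δ = (-1.4689, -2.8722).
Then the next iterate is (a, b)₁ = (-1.9689, -0.3722).

(-1.9689, -0.3722)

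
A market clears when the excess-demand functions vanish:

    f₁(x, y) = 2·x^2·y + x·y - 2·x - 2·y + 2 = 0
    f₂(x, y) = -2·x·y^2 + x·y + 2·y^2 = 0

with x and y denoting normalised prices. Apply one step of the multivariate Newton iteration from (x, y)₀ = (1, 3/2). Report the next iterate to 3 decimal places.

(1.000, 0.000)

At (1, 3/2): F = (1.500, 1.500).
Jacobian J = [[4·x·y + y - 2, 2·x^2 + x - 2], [-2·y^2 + y, -4·x·y + x + 4·y]].
At the point, J = [[5.500, 1.000], [-3.000, 1.000]] (det J = 8.500).
Solving J·Δ = −F gives Δ = (0.000, -1.500).
Then the next iterate is (x, y)₁ = (1.000, 0.000).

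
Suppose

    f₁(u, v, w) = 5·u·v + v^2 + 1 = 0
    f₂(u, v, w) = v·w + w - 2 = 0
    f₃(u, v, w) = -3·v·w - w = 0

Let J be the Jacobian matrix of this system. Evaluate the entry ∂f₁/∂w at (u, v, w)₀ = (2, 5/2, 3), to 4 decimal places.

∂f₁/∂w = 0.
At (2, 5/2, 3) this is 0.0000.

0.0000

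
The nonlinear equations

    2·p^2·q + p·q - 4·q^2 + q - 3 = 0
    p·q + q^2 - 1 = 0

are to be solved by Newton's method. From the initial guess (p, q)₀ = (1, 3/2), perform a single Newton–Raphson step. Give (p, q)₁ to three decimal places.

At (1, 3/2): F = (-6.000, 2.750).
Jacobian J = [[4·p·q + q, 2·p^2 + p - 8·q + 1], [q, p + 2·q]].
At the point, J = [[7.500, -8.000], [1.500, 4.000]] (det J = 42.000).
Solving J·Δ = −F gives Δ = (0.048, -0.705).
Then the next iterate is (p, q)₁ = (1.048, 0.795).

(1.048, 0.795)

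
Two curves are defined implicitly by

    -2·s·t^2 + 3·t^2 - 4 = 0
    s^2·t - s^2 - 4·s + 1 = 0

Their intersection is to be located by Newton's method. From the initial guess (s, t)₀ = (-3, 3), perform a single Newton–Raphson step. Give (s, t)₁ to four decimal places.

(-1.6026, 2.0399)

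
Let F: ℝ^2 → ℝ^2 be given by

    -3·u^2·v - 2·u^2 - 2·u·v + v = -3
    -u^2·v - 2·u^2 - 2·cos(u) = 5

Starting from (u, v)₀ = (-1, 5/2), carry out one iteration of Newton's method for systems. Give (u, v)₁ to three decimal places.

(-1.071, -8.603)

At (-1, 5/2): F = (1.000, -10.58060).
Jacobian J = [[-6·u·v - 4·u - 2·v, -3·u^2 - 2·u + 1], [-2·u·v - 4·u + 2·sin(u), -u^2]].
At the point, J = [[14.000, 0.000], [7.31706, -1.000]] (det J = -14.000).
Solving J·Δ = −F gives Δ = (-0.071, -11.103).
Then the next iterate is (u, v)₁ = (-1.071, -8.603).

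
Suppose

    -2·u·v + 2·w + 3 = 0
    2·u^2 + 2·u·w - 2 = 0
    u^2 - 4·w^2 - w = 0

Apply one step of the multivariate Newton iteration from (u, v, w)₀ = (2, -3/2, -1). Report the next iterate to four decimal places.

(1.6154, 0.0000, -0.9231)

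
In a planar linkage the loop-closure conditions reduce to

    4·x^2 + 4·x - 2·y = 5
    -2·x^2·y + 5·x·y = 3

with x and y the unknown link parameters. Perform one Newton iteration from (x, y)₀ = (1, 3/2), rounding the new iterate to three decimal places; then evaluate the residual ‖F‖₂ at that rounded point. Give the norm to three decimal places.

0.032

At (1, 3/2): F = (0.000, 1.500).
Jacobian J = [[8·x + 4, -2], [-4·x·y + 5·y, -2·x^2 + 5·x]].
At the point, J = [[12.000, -2.000], [1.500, 3.000]] (det J = 39.000).
Solving J·Δ = −F gives Δ = (-0.077, -0.462).
Then the next iterate is (x, y)₁ = (0.923, 1.038).
Re-evaluating at (0.923, 1.038): F = (0.02372, 0.02177), so ‖F‖₂ = 0.032.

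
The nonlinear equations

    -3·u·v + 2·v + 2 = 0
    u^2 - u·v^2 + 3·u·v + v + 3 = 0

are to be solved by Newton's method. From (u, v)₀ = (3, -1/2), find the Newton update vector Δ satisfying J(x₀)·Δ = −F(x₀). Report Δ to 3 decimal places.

At (3, -1/2): F = (5.500, 6.250).
Jacobian J = [[-3·v, -3·u + 2], [2·u - v^2 + 3·v, -2·u·v + 3·u + 1]].
At the point, J = [[1.500, -7.000], [4.250, 13.000]] (det J = 49.250).
Solving J·Δ = −F gives Δ = (-2.340, 0.284).

(-2.340, 0.284)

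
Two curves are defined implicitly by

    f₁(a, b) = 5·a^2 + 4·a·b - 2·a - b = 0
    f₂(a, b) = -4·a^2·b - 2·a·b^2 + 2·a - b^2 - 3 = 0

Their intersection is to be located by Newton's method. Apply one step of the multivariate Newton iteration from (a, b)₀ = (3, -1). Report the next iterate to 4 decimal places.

(1.7778, -0.8788)

At (3, -1): F = (28.0000, 32.0000).
Jacobian J = [[10·a + 4·b - 2, 4·a - 1], [-8·a·b - 2·b^2 + 2, -4·a^2 - 4·a·b - 2·b]].
At the point, J = [[24.0000, 11.0000], [24.0000, -22.0000]] (det J = -792.0000).
Solving J·Δ = −F gives Δ = (-1.2222, 0.1212).
Then the next iterate is (a, b)₁ = (1.7778, -0.8788).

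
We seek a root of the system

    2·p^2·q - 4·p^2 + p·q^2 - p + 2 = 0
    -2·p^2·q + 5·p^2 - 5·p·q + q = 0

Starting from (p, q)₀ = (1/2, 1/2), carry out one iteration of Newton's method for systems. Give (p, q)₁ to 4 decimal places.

At (1/2, 1/2): F = (0.8750, 0.2500).
Jacobian J = [[4·p·q - 8·p + q^2 - 1, 2·p^2 + 2·p·q], [-4·p·q + 10·p - 5·q, -2·p^2 - 5·p + 1]].
At the point, J = [[-3.7500, 1.0000], [1.5000, -2.0000]] (det J = 6.0000).
Solving J·Δ = −F gives Δ = (0.3333, 0.3750).
Then the next iterate is (p, q)₁ = (0.8333, 0.8750).

(0.8333, 0.8750)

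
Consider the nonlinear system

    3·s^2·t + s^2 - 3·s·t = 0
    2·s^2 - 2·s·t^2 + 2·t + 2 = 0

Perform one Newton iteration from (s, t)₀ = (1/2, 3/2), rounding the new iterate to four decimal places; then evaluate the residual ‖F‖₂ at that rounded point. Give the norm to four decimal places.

At (1/2, 3/2): F = (-0.8750, 3.2500).
Jacobian J = [[6·s·t + 2·s - 3·t, 3·s^2 - 3·s], [4·s - 2·t^2, -4·s·t + 2]].
At the point, J = [[1.0000, -0.7500], [-2.5000, -1.0000]] (det J = -2.8750).
Solving J·Δ = −F gives Δ = (1.1522, 0.3696).
Then the next iterate is (s, t)₁ = (1.6522, 1.8696).
Re-evaluating at (1.6522, 1.8696): F = (8.773611, -0.351484), so ‖F‖₂ = 8.7806.

8.7806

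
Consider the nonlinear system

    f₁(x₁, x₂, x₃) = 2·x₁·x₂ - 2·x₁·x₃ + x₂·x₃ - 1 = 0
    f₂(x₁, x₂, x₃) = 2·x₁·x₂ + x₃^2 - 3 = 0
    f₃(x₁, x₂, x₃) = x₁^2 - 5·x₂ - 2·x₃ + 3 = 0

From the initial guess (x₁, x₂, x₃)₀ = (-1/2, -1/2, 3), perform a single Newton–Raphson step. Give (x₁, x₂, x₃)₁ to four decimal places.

(-0.3377, -0.1812, 1.9968)

At (-1/2, -1/2, 3): F = (1.0000, 6.5000, -0.2500).
Jacobian J = [[2·x₂ - 2·x₃, 2·x₁ + x₃, -2·x₁ + x₂], [2·x₂, 2·x₁, 2·x₃], [2·x₁, -5, -2]].
At the point, J = [[-7.0000, 2.0000, 0.5000], [-1.0000, -1.0000, 6.0000], [-1.0000, -5.0000, -2.0000]] (det J = -238.0000).
Solving J·Δ = −F gives Δ = (0.1623, 0.3188, -1.0032).
Then the next iterate is (x₁, x₂, x₃)₁ = (-0.3377, -0.1812, 1.9968).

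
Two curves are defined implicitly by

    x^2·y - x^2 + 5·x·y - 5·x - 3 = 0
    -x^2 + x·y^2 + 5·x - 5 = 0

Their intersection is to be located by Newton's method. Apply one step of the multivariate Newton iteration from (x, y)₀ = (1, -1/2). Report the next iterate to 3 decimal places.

At (1, -1/2): F = (-12.000, -0.750).
Jacobian J = [[2·x·y - 2·x + 5·y - 5, x^2 + 5·x], [-2·x + y^2 + 5, 2·x·y]].
At the point, J = [[-10.500, 6.000], [3.250, -1.000]] (det J = -9.000).
Solving J·Δ = −F gives Δ = (1.833, 5.208).
Then the next iterate is (x, y)₁ = (2.833, 4.708).

(2.833, 4.708)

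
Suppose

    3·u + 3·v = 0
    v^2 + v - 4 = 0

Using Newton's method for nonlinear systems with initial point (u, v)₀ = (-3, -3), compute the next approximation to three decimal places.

(2.600, -2.600)

At (-3, -3): F = (-18.000, 2.000).
Jacobian J = [[3, 3], [0, 2·v + 1]].
At the point, J = [[3.000, 3.000], [0.000, -5.000]] (det J = -15.000).
Solving J·Δ = −F gives Δ = (5.600, 0.400).
Then the next iterate is (u, v)₁ = (2.600, -2.600).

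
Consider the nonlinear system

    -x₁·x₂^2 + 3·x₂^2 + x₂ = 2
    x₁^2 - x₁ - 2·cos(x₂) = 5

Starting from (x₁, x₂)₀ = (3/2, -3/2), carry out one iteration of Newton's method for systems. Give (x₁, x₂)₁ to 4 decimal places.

(2.8161, -2.3818)

At (3/2, -3/2): F = (-0.1250, -4.391474).
Jacobian J = [[-x₂^2, -2·x₁·x₂ + 6·x₂ + 1], [2·x₁ - 1, 2·sin(x₂)]].
At the point, J = [[-2.2500, -3.5000], [2.0000, -1.994990]] (det J = 11.488727).
Solving J·Δ = −F gives Δ = (1.3161, -0.8818).
Then the next iterate is (x₁, x₂)₁ = (2.8161, -2.3818).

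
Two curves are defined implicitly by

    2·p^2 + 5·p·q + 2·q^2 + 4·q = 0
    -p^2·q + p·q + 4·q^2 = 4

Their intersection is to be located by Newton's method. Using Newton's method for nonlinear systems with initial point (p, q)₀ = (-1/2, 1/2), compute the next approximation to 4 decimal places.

(8.8333, -1.3333)

At (-1/2, 1/2): F = (1.7500, -3.3750).
Jacobian J = [[4·p + 5·q, 5·p + 4·q + 4], [-2·p·q + q, -p^2 + p + 8·q]].
At the point, J = [[0.5000, 3.5000], [1.0000, 3.2500]] (det J = -1.8750).
Solving J·Δ = −F gives Δ = (9.3333, -1.8333).
Then the next iterate is (p, q)₁ = (8.8333, -1.3333).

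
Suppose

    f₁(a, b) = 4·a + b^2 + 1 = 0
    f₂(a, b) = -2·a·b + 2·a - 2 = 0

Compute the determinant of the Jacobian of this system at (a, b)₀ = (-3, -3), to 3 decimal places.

J = [[4, 2·b], [-2·b + 2, -2·a]].
At the point, J = [[4.000, -6.000], [8.000, 6.000]].
det J = 72.000.

72.000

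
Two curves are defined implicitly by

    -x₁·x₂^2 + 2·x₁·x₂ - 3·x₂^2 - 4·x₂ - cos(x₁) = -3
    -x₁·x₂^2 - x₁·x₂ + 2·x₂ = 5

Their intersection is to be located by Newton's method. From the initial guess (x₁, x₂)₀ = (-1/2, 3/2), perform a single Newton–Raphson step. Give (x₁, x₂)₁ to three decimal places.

At (-1/2, 3/2): F = (-11.00258, -0.125).
Jacobian J = [[-x₂^2 + 2·x₂ + sin(x₁), -2·x₁·x₂ + 2·x₁ - 6·x₂ - 4], [-x₂^2 - x₂, -2·x₁·x₂ - x₁ + 2]].
At the point, J = [[0.27057, -12.500], [-3.750, 4.000]] (det J = -45.79270).
Solving J·Δ = −F gives Δ = (-0.995, -0.902).
Then the next iterate is (x₁, x₂)₁ = (-1.495, 0.598).

(-1.495, 0.598)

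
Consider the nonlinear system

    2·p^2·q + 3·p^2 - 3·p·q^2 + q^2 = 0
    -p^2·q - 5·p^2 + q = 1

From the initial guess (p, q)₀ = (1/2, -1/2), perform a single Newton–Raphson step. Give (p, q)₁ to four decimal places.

(-0.0345, -0.2069)

At (1/2, -1/2): F = (0.3750, -2.6250).
Jacobian J = [[4·p·q + 6·p - 3·q^2, 2·p^2 - 6·p·q + 2·q], [-2·p·q - 10·p, -p^2 + 1]].
At the point, J = [[1.2500, 1.0000], [-4.5000, 0.7500]] (det J = 5.4375).
Solving J·Δ = −F gives Δ = (-0.5345, 0.2931).
Then the next iterate is (p, q)₁ = (-0.0345, -0.2069).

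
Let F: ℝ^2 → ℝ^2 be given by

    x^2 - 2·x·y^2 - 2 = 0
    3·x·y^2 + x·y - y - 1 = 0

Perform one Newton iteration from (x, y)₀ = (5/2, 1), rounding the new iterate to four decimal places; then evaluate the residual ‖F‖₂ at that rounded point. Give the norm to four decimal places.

At (5/2, 1): F = (-0.7500, 8.0000).
Jacobian J = [[2·x - 2·y^2, -4·x·y], [3·y^2 + y, 6·x·y + x - 1]].
At the point, J = [[3.0000, -10.0000], [4.0000, 16.5000]] (det J = 89.5000).
Solving J·Δ = −F gives Δ = (-0.7556, -0.3017).
Then the next iterate is (x, y)₁ = (1.7444, 0.6983).
Re-evaluating at (1.7444, 0.6983): F = (-0.658287, 2.071643), so ‖F‖₂ = 2.1737.

2.1737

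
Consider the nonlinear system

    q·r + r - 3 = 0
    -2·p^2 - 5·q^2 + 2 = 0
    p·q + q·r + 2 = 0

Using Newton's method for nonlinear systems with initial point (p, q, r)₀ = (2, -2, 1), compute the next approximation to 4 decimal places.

At (2, -2, 1): F = (-4.0000, -26.0000, -4.0000).
Jacobian J = [[0, r, q + 1], [-4·p, -10·q, 0], [q, p + r, q]].
At the point, J = [[0.0000, 1.0000, -1.0000], [-8.0000, 20.0000, 0.0000], [-2.0000, 3.0000, -2.0000]] (det J = -32.0000).
Solving J·Δ = −F gives Δ = (3.3125, 2.6250, -1.3750).
Then the next iterate is (p, q, r)₁ = (5.3125, 0.6250, -0.3750).

(5.3125, 0.6250, -0.3750)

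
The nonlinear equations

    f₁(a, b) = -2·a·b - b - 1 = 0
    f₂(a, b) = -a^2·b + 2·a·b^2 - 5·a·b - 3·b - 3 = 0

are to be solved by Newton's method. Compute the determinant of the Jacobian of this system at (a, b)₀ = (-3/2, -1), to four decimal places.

J = [[-2·b, -2·a - 1], [-2·a·b + 2·b^2 - 5·b, -a^2 + 4·a·b - 5·a - 3]].
At the point, J = [[2.0000, 2.0000], [4.0000, 8.2500]].
det J = 8.5000.

8.5000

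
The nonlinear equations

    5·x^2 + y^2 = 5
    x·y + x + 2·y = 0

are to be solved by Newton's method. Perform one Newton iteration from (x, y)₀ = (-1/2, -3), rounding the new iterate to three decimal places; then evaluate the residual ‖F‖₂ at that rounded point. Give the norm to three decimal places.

9.972

At (-1/2, -3): F = (5.250, -5.000).
Jacobian J = [[10·x, 2·y], [y + 1, x + 2]].
At the point, J = [[-5.000, -6.000], [-2.000, 1.500]] (det J = -19.500).
Solving J·Δ = −F gives Δ = (-1.135, 1.821).
Then the next iterate is (x, y)₁ = (-1.635, -1.179).
Re-evaluating at (-1.635, -1.179): F = (9.75617, -2.06534), so ‖F‖₂ = 9.972.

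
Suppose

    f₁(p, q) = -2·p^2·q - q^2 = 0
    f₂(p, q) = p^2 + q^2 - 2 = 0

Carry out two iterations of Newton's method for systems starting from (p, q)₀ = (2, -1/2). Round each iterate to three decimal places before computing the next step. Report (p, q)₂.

At (2, -1/2): F = (3.750, 2.250).
Jacobian J = [[-4·p·q, -2·p^2 - 2·q], [2·p, 2·q]].
At the point, J = [[4.000, -7.000], [4.000, -1.000]] (det J = 24.000).
Solving J·Δ = −F gives Δ = (-0.500, 0.250).
Then the next iterate is (p, q)₁ = (1.500, -0.250).
Round to (1.500, -0.250) and repeat: F = (1.06250, 0.31250), J = [[1.500, -4.000], [3.000, -0.500]].
Δ = (-0.064, 0.242), so (p, q)₂ = (1.436, -0.008).

(1.436, -0.008)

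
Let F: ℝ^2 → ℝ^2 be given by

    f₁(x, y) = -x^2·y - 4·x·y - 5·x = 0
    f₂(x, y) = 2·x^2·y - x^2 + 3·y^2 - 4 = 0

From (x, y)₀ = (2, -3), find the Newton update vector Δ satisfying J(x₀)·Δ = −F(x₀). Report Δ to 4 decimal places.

At (2, -3): F = (26.0000, -5.0000).
Jacobian J = [[-2·x·y - 4·y - 5, -x^2 - 4·x], [4·x·y - 2·x, 2·x^2 + 6·y]].
At the point, J = [[19.0000, -12.0000], [-28.0000, -10.0000]] (det J = -526.0000).
Solving J·Δ = −F gives Δ = (-0.6084, 1.2034).

(-0.6084, 1.2034)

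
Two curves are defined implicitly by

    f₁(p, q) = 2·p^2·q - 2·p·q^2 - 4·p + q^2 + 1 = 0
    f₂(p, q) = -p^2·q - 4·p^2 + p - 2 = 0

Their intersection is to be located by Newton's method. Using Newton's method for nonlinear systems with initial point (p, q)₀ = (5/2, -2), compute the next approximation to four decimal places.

(1.0663, -1.8554)

At (5/2, -2): F = (-50.0000, -12.0000).
Jacobian J = [[4·p·q - 2·q^2 - 4, 2·p^2 - 4·p·q + 2·q], [-2·p·q - 8·p + 1, -p^2]].
At the point, J = [[-32.0000, 28.5000], [-9.0000, -6.2500]] (det J = 456.5000).
Solving J·Δ = −F gives Δ = (-1.4337, 0.1446).
Then the next iterate is (p, q)₁ = (1.0663, -1.8554).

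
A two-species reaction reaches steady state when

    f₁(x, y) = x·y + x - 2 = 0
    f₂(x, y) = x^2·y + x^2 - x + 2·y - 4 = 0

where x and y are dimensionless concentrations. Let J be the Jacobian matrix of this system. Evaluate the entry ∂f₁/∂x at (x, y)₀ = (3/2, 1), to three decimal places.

2.000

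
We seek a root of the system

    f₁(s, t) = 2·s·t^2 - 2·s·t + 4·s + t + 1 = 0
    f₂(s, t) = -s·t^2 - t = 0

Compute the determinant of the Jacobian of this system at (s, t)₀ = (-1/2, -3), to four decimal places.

-40.0000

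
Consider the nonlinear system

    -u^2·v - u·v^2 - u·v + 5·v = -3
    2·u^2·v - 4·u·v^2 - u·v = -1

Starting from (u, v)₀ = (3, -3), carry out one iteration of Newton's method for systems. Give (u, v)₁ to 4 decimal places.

At (3, -3): F = (-3.0000, -152.0000).
Jacobian J = [[-2·u·v - v^2 - v, -u^2 - 2·u·v - u + 5], [4·u·v - 4·v^2 - v, 2·u^2 - 8·u·v - u]].
At the point, J = [[12.0000, 11.0000], [-69.0000, 87.0000]] (det J = 1803.0000).
Solving J·Δ = −F gives Δ = (-0.7826, 1.1265).
Then the next iterate is (u, v)₁ = (2.2174, -1.8735).

(2.2174, -1.8735)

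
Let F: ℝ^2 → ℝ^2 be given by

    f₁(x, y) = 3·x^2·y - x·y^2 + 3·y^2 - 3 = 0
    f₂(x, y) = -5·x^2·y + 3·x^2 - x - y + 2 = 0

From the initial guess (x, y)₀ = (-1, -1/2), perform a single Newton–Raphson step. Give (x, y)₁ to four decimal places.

At (-1, -1/2): F = (-3.5000, 9.0000).
Jacobian J = [[6·x·y - y^2, 3·x^2 - 2·x·y + 6·y], [-10·x·y + 6·x - 1, -5·x^2 - 1]].
At the point, J = [[2.7500, -1.0000], [-12.0000, -6.0000]] (det J = -28.5000).
Solving J·Δ = −F gives Δ = (1.0526, -0.6053).
Then the next iterate is (x, y)₁ = (0.0526, -1.1053).

(0.0526, -1.1053)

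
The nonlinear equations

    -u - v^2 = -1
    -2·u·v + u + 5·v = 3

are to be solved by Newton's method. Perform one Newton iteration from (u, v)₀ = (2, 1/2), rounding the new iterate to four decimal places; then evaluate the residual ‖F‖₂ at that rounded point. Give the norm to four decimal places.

1.7678

At (2, 1/2): F = (-1.2500, -0.5000).
Jacobian J = [[-1, -2·v], [-2·v + 1, -2·u + 5]].
At the point, J = [[-1.0000, -1.0000], [0.0000, 1.0000]] (det J = -1.0000).
Solving J·Δ = −F gives Δ = (-1.7500, 0.5000).
Then the next iterate is (u, v)₁ = (0.2500, 1.0000).
Re-evaluating at (0.2500, 1.0000): F = (-0.2500, 1.7500), so ‖F‖₂ = 1.7678.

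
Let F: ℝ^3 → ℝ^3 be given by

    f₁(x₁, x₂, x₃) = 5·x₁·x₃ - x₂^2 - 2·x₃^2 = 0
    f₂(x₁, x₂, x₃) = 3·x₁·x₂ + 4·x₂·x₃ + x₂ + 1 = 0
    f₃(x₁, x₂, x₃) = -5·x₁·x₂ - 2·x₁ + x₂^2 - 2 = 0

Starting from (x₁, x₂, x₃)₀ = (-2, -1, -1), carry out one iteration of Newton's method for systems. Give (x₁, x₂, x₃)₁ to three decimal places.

(-1.119, -0.455, -0.386)

At (-2, -1, -1): F = (7.000, 10.000, -7.000).
Jacobian J = [[5·x₃, -2·x₂, 5·x₁ - 4·x₃], [3·x₂, 3·x₁ + 4·x₃ + 1, 4·x₂], [-5·x₂ - 2, -5·x₁ + 2·x₂, 0]].
At the point, J = [[-5.000, 2.000, -6.000], [-3.000, -9.000, -4.000], [3.000, 8.000, 0.000]] (det J = -202.000).
Solving J·Δ = −F gives Δ = (0.881, 0.545, 0.614).
Then the next iterate is (x₁, x₂, x₃)₁ = (-1.119, -0.455, -0.386).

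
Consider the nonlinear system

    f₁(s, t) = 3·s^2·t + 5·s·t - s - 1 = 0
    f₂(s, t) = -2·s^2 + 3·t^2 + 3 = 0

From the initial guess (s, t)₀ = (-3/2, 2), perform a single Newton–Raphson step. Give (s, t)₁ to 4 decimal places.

At (-3/2, 2): F = (-1.0000, 10.5000).
Jacobian J = [[6·s·t + 5·t - 1, 3·s^2 + 5·s], [-4·s, 6·t]].
At the point, J = [[-9.0000, -0.7500], [6.0000, 12.0000]] (det J = -103.5000).
Solving J·Δ = −F gives Δ = (-0.0399, -0.8551).
Then the next iterate is (s, t)₁ = (-1.5399, 1.1449).

(-1.5399, 1.1449)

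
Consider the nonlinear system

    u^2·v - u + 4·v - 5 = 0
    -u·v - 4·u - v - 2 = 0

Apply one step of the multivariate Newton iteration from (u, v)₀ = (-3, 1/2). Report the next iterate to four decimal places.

At (-3, 1/2): F = (4.5000, 11.0000).
Jacobian J = [[2·u·v - 1, u^2 + 4], [-v - 4, -u - 1]].
At the point, J = [[-4.0000, 13.0000], [-4.5000, 2.0000]] (det J = 50.5000).
Solving J·Δ = −F gives Δ = (2.6535, 0.4703).
Then the next iterate is (u, v)₁ = (-0.3465, 0.9703).

(-0.3465, 0.9703)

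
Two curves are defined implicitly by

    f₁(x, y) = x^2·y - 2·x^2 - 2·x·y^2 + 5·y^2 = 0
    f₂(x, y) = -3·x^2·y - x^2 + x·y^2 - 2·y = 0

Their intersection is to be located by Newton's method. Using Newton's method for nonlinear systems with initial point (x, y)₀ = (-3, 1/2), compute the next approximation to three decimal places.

(-1.563, 0.427)

At (-3, 1/2): F = (-10.750, -24.250).
Jacobian J = [[2·x·y - 4·x - 2·y^2, x^2 - 4·x·y + 10·y], [-6·x·y - 2·x + y^2, -3·x^2 + 2·x·y - 2]].
At the point, J = [[8.500, 20.000], [15.250, -32.000]] (det J = -577.000).
Solving J·Δ = −F gives Δ = (1.437, -0.073).
Then the next iterate is (x, y)₁ = (-1.563, 0.427).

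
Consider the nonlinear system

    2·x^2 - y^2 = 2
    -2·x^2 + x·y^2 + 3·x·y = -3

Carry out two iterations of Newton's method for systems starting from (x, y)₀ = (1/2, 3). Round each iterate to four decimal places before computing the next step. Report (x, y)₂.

At (1/2, 3): F = (-10.5000, 11.5000).
Jacobian J = [[4·x, -2·y], [-4·x + y^2 + 3·y, 2·x·y + 3·x]].
At the point, J = [[2.0000, -6.0000], [16.0000, 4.5000]] (det J = 105.0000).
Solving J·Δ = −F gives Δ = (-0.2071, -1.8190).
Then the next iterate is (x, y)₁ = (0.2929, 1.1810).
Round to (0.2929, 1.1810) and repeat: F = (-3.223180, 4.274689), J = [[1.1716, -2.3620], [3.766161, 1.570530]].
Δ = (-0.4690, -1.5972), so (x, y)₂ = (-0.1761, -0.4162).

(-0.1761, -0.4162)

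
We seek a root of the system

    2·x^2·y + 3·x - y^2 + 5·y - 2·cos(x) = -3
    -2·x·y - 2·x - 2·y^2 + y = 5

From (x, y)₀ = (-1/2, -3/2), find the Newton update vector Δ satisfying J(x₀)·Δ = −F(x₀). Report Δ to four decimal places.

At (-1/2, -3/2): F = (-10.755165, -11.5000).
Jacobian J = [[4·x·y + 2·sin(x) + 3, 2·x^2 - 2·y + 5], [-2·y - 2, -2·x - 4·y + 1]].
At the point, J = [[5.041149, 8.5000], [1.0000, 8.0000]] (det J = 31.829191).
Solving J·Δ = −F gives Δ = (-0.3679, 1.4835).

(-0.3679, 1.4835)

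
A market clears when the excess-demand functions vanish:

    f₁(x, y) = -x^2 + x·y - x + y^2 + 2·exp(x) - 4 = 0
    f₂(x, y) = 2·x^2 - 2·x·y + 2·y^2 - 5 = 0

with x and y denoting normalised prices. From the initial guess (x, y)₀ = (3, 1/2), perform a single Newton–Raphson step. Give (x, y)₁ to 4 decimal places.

At (3, 1/2): F = (25.921074, 10.5000).
Jacobian J = [[-2·x + y + 2·exp(x) - 1, x + 2·y], [4·x - 2·y, -2·x + 4·y]].
At the point, J = [[33.671074, 4.0000], [11.0000, -4.0000]] (det J = -178.684295).
Solving J·Δ = −F gives Δ = (-0.8153, 0.3829).
Then the next iterate is (x, y)₁ = (2.1847, 0.8829).

(2.1847, 0.8829)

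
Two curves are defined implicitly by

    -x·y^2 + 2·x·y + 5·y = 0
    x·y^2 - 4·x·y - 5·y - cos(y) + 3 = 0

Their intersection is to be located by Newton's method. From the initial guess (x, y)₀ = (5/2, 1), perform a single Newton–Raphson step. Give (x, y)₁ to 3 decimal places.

At (5/2, 1): F = (7.500, -10.04030).
Jacobian J = [[-y^2 + 2·y, -2·x·y + 2·x + 5], [y^2 - 4·y, 2·x·y - 4·x + sin(y) - 5]].
At the point, J = [[1.000, 5.000], [-3.000, -9.15853]] (det J = 5.84147).
Solving J·Δ = −F gives Δ = (3.165, -2.133).
Then the next iterate is (x, y)₁ = (5.665, -1.133).

(5.665, -1.133)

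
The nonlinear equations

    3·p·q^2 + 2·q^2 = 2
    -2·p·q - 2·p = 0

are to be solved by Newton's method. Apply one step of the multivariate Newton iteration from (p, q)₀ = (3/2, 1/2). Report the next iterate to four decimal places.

At (3/2, 1/2): F = (-0.3750, -4.5000).
Jacobian J = [[3·q^2, 6·p·q + 4·q], [-2·q - 2, -2·p]].
At the point, J = [[0.7500, 6.5000], [-3.0000, -3.0000]] (det J = 17.2500).
Solving J·Δ = −F gives Δ = (-1.7609, 0.2609).
Then the next iterate is (p, q)₁ = (-0.2609, 0.7609).

(-0.2609, 0.7609)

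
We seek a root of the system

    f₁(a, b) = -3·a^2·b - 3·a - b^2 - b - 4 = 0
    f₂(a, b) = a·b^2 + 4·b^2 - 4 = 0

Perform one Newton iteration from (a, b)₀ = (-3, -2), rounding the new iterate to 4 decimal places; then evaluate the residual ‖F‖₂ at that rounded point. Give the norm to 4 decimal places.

At (-3, -2): F = (57.0000, 0.0000).
Jacobian J = [[-6·a·b - 3, -3·a^2 - 2·b - 1], [b^2, 2·a·b + 8·b]].
At the point, J = [[-39.0000, -24.0000], [4.0000, -4.0000]] (det J = 252.0000).
Solving J·Δ = −F gives Δ = (0.9048, 0.9048).
Then the next iterate is (a, b)₁ = (-2.0952, -1.0952).
Re-evaluating at (-2.0952, -1.0952): F = (16.604671, -1.715263), so ‖F‖₂ = 16.6930.

16.6930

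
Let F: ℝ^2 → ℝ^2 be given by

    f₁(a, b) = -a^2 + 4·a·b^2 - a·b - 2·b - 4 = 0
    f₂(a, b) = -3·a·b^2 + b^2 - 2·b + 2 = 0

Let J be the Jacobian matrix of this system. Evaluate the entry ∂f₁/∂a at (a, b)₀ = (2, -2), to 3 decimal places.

14.000

∂f₁/∂a = -2·a + 4·b^2 - b.
At (2, -2) this is 14.000.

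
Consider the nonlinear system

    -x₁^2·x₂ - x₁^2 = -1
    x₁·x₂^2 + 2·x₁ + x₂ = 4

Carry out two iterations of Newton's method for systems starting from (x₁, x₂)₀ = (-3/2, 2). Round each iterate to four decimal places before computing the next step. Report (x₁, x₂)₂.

(0.6639, 2.3564)

At (-3/2, 2): F = (-5.7500, -11.0000).
Jacobian J = [[-2·x₁·x₂ - 2·x₁, -x₁^2], [x₂^2 + 2, 2·x₁·x₂ + 1]].
At the point, J = [[9.0000, -2.2500], [6.0000, -5.0000]] (det J = -31.5000).
Solving J·Δ = −F gives Δ = (0.1270, -2.0476).
Then the next iterate is (x₁, x₂)₁ = (-1.3730, -0.0476).
Round to (-1.3730, -0.0476) and repeat: F = (-0.795397, -6.796711), J = [[2.615290, -1.885129], [2.002266, 1.130710]].
Δ = (2.0369, 2.4040), so (x₁, x₂)₂ = (0.6639, 2.3564).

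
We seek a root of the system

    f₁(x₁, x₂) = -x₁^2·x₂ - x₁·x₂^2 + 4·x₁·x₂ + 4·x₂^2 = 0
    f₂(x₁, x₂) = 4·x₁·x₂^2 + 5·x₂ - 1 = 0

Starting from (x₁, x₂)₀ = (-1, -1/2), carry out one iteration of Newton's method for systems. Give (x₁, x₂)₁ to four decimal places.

At (-1, -1/2): F = (3.7500, -4.5000).
Jacobian J = [[-2·x₁·x₂ - x₂^2 + 4·x₂, -x₁^2 - 2·x₁·x₂ + 4·x₁ + 8·x₂], [4·x₂^2, 8·x₁·x₂ + 5]].
At the point, J = [[-3.2500, -10.0000], [1.0000, 9.0000]] (det J = -19.2500).
Solving J·Δ = −F gives Δ = (-0.5844, 0.5649).
Then the next iterate is (x₁, x₂)₁ = (-1.5844, 0.0649).

(-1.5844, 0.0649)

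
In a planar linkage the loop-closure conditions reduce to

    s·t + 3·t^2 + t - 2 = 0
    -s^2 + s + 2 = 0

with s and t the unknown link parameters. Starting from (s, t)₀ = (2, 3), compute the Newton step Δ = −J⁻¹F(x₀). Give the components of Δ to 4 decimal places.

(0.0000, -1.6190)

At (2, 3): F = (34.0000, 0.0000).
Jacobian J = [[t, s + 6·t + 1], [-2·s + 1, 0]].
At the point, J = [[3.0000, 21.0000], [-3.0000, 0.0000]] (det J = 63.0000).
Solving J·Δ = −F gives Δ = (0.0000, -1.6190).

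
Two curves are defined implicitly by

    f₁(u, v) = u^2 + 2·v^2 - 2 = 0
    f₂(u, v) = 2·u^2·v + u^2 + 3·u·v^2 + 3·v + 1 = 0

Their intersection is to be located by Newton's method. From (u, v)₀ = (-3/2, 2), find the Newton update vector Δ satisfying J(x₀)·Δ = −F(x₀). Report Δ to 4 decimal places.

(1.5968, -0.4324)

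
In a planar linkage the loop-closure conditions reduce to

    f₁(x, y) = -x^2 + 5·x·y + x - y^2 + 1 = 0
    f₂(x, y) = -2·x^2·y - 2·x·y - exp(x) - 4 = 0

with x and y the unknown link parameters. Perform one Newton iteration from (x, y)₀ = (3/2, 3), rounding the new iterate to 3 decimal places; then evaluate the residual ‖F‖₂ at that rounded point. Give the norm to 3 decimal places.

At (3/2, 3): F = (13.750, -30.98169).
Jacobian J = [[-2·x + 5·y + 1, 5·x - 2·y], [-4·x·y - 2·y - exp(x), -2·x^2 - 2·x]].
At the point, J = [[13.000, 1.500], [-28.48169, -7.500]] (det J = -54.77747).
Solving J·Δ = −F gives Δ = (-1.034, -0.203).
Then the next iterate is (x, y)₁ = (0.466, 2.797).
Re-evaluating at (0.466, 2.797): F = (-0.05736, -9.41518), so ‖F‖₂ = 9.415.

9.415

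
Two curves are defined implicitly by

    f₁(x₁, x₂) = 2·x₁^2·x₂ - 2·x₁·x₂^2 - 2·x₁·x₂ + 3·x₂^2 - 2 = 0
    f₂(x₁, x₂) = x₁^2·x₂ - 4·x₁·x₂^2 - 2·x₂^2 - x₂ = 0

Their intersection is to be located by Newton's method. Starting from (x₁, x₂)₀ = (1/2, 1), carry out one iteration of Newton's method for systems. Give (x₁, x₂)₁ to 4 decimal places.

(-0.2500, 0.7143)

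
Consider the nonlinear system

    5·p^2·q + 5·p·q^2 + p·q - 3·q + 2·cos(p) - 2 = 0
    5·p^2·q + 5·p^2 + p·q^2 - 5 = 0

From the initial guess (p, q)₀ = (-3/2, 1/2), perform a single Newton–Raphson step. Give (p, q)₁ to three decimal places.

(-1.404, -0.460)

At (-3/2, 1/2): F = (-0.35853, 11.500).
Jacobian J = [[10·p·q + 5·q^2 + q - 2·sin(p), 5·p^2 + 10·p·q + p - 3], [10·p·q + 10·p + q^2, 5·p^2 + 2·p·q]].
At the point, J = [[-3.75501, -0.750], [-22.250, 9.750]] (det J = -53.29885).
Solving J·Δ = −F gives Δ = (0.096, -0.960).
Then the next iterate is (p, q)₁ = (-1.404, -0.460).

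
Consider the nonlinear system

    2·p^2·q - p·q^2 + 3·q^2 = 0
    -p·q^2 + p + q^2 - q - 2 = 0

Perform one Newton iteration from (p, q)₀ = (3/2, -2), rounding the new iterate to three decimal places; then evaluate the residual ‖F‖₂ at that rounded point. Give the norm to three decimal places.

At (3/2, -2): F = (-3.000, -0.500).
Jacobian J = [[4·p·q - q^2, 2·p^2 - 2·p·q + 6·q], [-q^2 + 1, -2·p·q + 2·q - 1]].
At the point, J = [[-16.000, -1.500], [-3.000, 1.000]] (det J = -20.500).
Solving J·Δ = −F gives Δ = (-0.183, -0.049).
Then the next iterate is (p, q)₁ = (1.317, -2.049).
Re-evaluating at (1.317, -2.049): F = (-0.04203, 0.03511), so ‖F‖₂ = 0.055.

0.055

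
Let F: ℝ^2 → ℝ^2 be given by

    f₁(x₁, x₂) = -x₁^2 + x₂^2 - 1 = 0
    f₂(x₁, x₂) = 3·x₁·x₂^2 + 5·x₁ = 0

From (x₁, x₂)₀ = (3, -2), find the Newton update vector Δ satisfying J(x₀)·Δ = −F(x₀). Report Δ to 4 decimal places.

(-1.4789, 0.7183)

At (3, -2): F = (-6.0000, 51.0000).
Jacobian J = [[-2·x₁, 2·x₂], [3·x₂^2 + 5, 6·x₁·x₂]].
At the point, J = [[-6.0000, -4.0000], [17.0000, -36.0000]] (det J = 284.0000).
Solving J·Δ = −F gives Δ = (-1.4789, 0.7183).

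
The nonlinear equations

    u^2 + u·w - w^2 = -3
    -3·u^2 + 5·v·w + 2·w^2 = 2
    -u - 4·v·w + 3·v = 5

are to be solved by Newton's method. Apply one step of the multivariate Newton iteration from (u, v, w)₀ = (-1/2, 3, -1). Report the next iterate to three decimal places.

At (-1/2, 3, -1): F = (2.750, -15.750, 16.500).
Jacobian J = [[2·u + w, 0, u - 2·w], [-6·u, 5·w, 5·v + 4·w], [-1, -4·w + 3, -4·v]].
At the point, J = [[-2.000, 0.000, 1.500], [3.000, -5.000, 11.000], [-1.000, 7.000, -12.000]] (det J = 58.000).
Solving J·Δ = −F gives Δ = (1.524, -1.800, 0.198).
Then the next iterate is (u, v, w)₁ = (1.024, 1.200, -0.802).

(1.024, 1.200, -0.802)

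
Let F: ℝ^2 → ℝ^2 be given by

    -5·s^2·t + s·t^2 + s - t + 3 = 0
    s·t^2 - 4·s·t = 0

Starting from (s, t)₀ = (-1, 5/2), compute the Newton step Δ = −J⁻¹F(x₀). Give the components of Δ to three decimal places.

At (-1, 5/2): F = (-19.250, 3.750).
Jacobian J = [[-10·s·t + t^2 + 1, -5·s^2 + 2·s·t - 1], [t^2 - 4·t, 2·s·t - 4·s]].
At the point, J = [[32.250, -11.000], [-3.750, -1.000]] (det J = -73.500).
Solving J·Δ = −F gives Δ = (0.823, 0.663).

(0.823, 0.663)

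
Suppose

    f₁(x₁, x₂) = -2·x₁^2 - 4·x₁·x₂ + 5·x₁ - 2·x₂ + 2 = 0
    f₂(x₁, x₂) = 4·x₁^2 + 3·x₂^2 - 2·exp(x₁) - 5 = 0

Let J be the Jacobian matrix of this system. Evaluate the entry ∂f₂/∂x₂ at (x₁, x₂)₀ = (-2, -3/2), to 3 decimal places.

-9.000

∂f₂/∂x₂ = 6·x₂.
At (-2, -3/2) this is -9.000.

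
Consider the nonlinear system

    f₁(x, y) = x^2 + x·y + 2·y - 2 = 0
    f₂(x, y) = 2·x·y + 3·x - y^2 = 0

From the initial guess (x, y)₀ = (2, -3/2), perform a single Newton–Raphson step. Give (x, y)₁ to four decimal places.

(3.0857, -1.1786)

At (2, -3/2): F = (-4.0000, -2.2500).
Jacobian J = [[2·x + y, x + 2], [2·y + 3, 2·x - 2·y]].
At the point, J = [[2.5000, 4.0000], [0.0000, 7.0000]] (det J = 17.5000).
Solving J·Δ = −F gives Δ = (1.0857, 0.3214).
Then the next iterate is (x, y)₁ = (3.0857, -1.1786).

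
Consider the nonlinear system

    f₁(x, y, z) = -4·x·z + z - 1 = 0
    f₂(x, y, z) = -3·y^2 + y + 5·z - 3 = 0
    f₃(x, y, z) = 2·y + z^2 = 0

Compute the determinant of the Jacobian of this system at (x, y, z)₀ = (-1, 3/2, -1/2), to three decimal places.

-4.000

J = [[-4·z, 0, -4·x + 1], [0, -6·y + 1, 5], [0, 2, 2·z]].
At the point, J = [[2.000, 0.000, 5.000], [0.000, -8.000, 5.000], [0.000, 2.000, -1.000]].
det J = -4.000.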